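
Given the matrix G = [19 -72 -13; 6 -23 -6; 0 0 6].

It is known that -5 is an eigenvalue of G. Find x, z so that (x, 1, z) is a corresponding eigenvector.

We need (G + 5I)v = 0.
G + 5I = [[24, -72, -13], [6, -18, -6], [0, 0, 11]].
Row 1: (24)·x + (-72)·1 + (-13)·z = 0
Row 2: (6)·x + (-18)·1 + (-6)·z = 0
Row 3: (0)·x + (0)·1 + (11)·z = 0
Solving gives x = 3, z = 0.
Check: G·(3, 1, 0) = (-15, -5, 0) = -5·(3, 1, 0).

3, 0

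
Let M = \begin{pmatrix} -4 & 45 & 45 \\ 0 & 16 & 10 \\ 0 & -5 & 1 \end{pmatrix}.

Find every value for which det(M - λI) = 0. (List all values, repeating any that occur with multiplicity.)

-4, 6, 11

Set up det(lambda·I - M) = 0.
Expanding along the first row, p(lambda) = lambda^3 - 13·lambda^2 - 2·lambda + 264.
Rational-root test: lambda = -4 gives p(-4) = 0.
Dividing by (lambda + 4) leaves lambda^2 - 17·lambda + 66.
The quadratic factors as (lambda - 6)·(lambda - 11).
Eigenvalues: -4, 6, 11.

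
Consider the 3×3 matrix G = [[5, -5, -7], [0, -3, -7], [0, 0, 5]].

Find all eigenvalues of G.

-3, 5, 5

G is upper triangular, so its eigenvalues are the diagonal entries.
Diagonal: 5, -3, 5.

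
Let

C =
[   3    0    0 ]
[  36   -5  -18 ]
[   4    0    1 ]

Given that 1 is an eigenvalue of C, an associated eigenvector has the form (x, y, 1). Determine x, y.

0, -3

We need (C - 1I)v = 0.
C - 1I = [[2, 0, 0], [36, -6, -18], [4, 0, 0]].
Row 1: (2)·x + (0)·y + (0)·1 = 0
Row 2: (36)·x + (-6)·y + (-18)·1 = 0
Row 3: (4)·x + (0)·y + (0)·1 = 0
Solving gives x = 0, y = -3.
Check: C·(0, -3, 1) = (0, -3, 1) = 1·(0, -3, 1).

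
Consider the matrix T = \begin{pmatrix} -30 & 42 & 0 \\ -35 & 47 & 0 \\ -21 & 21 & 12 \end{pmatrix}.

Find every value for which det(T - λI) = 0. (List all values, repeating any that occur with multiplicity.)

5, 12, 12

Compute the characteristic polynomial p(t) = det(tI - T).
Expanding the 3×3 determinant: p(t) = t^3 - 29t^2 + 264t - 720.
Since p(12) = 0, t = 12 is a root.
Factor out (t - 12): p(t) = (t - 12)·(t^2 - 17t + 60).
The quadratic factors as (t - 5)·(t - 12).
Eigenvalues: 5, 12, 12.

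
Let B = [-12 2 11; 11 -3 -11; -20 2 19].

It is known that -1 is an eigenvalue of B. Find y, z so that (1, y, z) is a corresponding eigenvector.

We need (B + 1I)v = 0.
B + 1I = [[-11, 2, 11], [11, -2, -11], [-20, 2, 20]].
Row 1: (-11)·1 + (2)·y + (11)·z = 0
Row 2: (11)·1 + (-2)·y + (-11)·z = 0
Row 3: (-20)·1 + (2)·y + (20)·z = 0
Solving gives y = 0, z = 1.
Check: B·(1, 0, 1) = (-1, 0, -1) = -1·(1, 0, 1).

0, 1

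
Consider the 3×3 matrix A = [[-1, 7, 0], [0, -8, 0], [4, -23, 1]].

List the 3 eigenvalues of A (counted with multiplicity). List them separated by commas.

-8, -1, 1

The characteristic polynomial is p(s) = det(sI - A).
Expanding along the first row, p(s) = s^3 + 8s^2 - s - 8.
Since p(-1) = 0, s = -1 is a root.
Factor out (s + 1): p(s) = (s + 1)·(s^2 + 7s - 8).
The quadratic factors as (s + 8)·(s - 1).
Eigenvalues: -8, -1, 1.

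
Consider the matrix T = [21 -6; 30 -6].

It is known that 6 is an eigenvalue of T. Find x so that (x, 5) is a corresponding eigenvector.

We need (T - 6I)v = 0.
T - 6I = [[15, -6], [30, -12]].
Row 1: (15)·x + (-6)·5 = 0
Row 2: (30)·x + (-12)·5 = 0
Solving gives x = 2.
Check: T·(2, 5) = (12, 30) = 6·(2, 5).

2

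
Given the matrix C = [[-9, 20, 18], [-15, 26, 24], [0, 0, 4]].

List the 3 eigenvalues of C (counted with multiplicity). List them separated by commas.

The characteristic polynomial is p(s) = det(sI - C).
Expanding along the first row, p(s) = s^3 - 21s^2 + 134s - 264.
Rational-root test: s = 11 gives p(11) = 0.
Factor out (s - 11): p(s) = (s - 11)·(s^2 - 10s + 24).
The quadratic factors as (s - 4)·(s - 6).
Eigenvalues: 4, 6, 11.

4, 6, 11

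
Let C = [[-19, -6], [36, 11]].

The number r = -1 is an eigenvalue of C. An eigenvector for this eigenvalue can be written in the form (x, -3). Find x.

1

We need (C + 1I)v = 0.
C + 1I = [[-18, -6], [36, 12]].
Row 1: (-18)·x + (-6)·-3 = 0
Row 2: (36)·x + (12)·-3 = 0
Solving gives x = 1.
Check: C·(1, -3) = (-1, 3) = -1·(1, -3).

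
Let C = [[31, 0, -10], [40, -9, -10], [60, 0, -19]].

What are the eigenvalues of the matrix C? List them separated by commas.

The characteristic polynomial is p(s) = det(sI - C).
Expanding along the first row, p(s) = s^3 - 3s^2 - 97s + 99.
Rational-root test: s = 1 gives p(1) = 0.
Dividing by (s - 1) leaves s^2 - 2s - 99.
The quadratic factors as (s + 9)·(s - 11).
Eigenvalues: -9, 1, 11.

-9, 1, 11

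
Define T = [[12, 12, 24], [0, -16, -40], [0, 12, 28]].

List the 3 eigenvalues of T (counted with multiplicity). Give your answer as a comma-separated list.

The characteristic polynomial is p(t) = det(tI - T).
Expanding along the first row, p(t) = t^3 - 24t^2 + 176t - 384.
Try t = 8: p(8) = 0, so 8 is a root.
Factor out (t - 8): p(t) = (t - 8)·(t^2 - 16t + 48).
The quadratic factors as (t - 4)·(t - 12).
Eigenvalues: 4, 8, 12.

4, 8, 12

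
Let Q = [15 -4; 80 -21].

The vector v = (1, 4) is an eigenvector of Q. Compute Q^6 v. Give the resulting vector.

First find the eigenvalue: Qv = (-1, -4) = -1·(1, 4), so λ = -1.
Then Q^6 v = λ^6·v = (-1)^6·(1, 4) = 1·(1, 4) = (1, 4).

(1, 4)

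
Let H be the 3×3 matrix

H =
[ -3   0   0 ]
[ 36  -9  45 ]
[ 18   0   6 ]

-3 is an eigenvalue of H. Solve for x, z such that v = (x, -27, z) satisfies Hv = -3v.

We need (H + 3I)v = 0.
H + 3I = [[0, 0, 0], [36, -6, 45], [18, 0, 9]].
Row 1: (0)·x + (0)·-27 + (0)·z = 0
Row 2: (36)·x + (-6)·-27 + (45)·z = 0
Row 3: (18)·x + (0)·-27 + (9)·z = 0
Solving gives x = 3, z = -6.
Check: H·(3, -27, -6) = (-9, 81, 18) = -3·(3, -27, -6).

3, -6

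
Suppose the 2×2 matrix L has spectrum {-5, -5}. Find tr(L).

trace(L) is the sum of the eigenvalues: (-5) + (-5) = -10.

-10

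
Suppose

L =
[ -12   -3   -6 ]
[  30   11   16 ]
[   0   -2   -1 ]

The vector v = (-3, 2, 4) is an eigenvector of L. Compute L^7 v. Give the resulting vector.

First find the eigenvalue: Lv = (6, -4, -8) = -2·(-3, 2, 4), so λ = -2.
Then L^7 v = λ^7·v = (-2)^7·(-3, 2, 4) = -128·(-3, 2, 4) = (384, -256, -512).

(384, -256, -512)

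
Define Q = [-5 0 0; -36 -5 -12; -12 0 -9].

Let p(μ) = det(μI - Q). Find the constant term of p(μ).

225

p(μ) = μ^3 + 19μ^2 + 115μ + 225.
The constant term is 225.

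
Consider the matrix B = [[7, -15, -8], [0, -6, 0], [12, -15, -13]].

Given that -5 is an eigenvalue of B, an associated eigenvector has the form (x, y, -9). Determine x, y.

We need (B + 5I)v = 0.
B + 5I = [[12, -15, -8], [0, -1, 0], [12, -15, -8]].
Row 1: (12)·x + (-15)·y + (-8)·-9 = 0
Row 2: (0)·x + (-1)·y + (0)·-9 = 0
Row 3: (12)·x + (-15)·y + (-8)·-9 = 0
Solving gives x = -6, y = 0.
Check: B·(-6, 0, -9) = (30, 0, 45) = -5·(-6, 0, -9).

-6, 0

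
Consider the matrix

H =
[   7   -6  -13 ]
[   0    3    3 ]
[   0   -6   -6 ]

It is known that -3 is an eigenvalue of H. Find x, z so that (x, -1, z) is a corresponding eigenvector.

We need (H + 3I)v = 0.
H + 3I = [[10, -6, -13], [0, 6, 3], [0, -6, -3]].
Row 1: (10)·x + (-6)·-1 + (-13)·z = 0
Row 2: (0)·x + (6)·-1 + (3)·z = 0
Row 3: (0)·x + (-6)·-1 + (-3)·z = 0
Solving gives x = 2, z = 2.
Check: H·(2, -1, 2) = (-6, 3, -6) = -3·(2, -1, 2).

2, 2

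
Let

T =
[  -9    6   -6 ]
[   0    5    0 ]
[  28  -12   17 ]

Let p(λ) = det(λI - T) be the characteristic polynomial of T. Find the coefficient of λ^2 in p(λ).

The coefficient of λ^2 of det(λI - T) is −trace(T).
trace(T) = (-9) + (5) + (17) = 13, so the coefficient is -13.

-13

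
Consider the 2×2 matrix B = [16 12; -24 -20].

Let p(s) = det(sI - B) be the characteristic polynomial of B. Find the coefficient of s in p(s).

The coefficient of s of det(sI - B) is −trace(B).
trace(B) = (16) + (-20) = -4, so the coefficient is 4.

4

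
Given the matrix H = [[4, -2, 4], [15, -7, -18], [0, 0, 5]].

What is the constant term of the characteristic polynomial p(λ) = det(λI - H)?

-10

p(0) = det(0·I − H) = det(−H) = (−1)^3·det(H).
det(H) = 10, so p(0) = -10.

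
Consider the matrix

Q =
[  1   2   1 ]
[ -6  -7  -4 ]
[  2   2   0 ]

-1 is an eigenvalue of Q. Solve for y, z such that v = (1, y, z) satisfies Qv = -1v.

-1, 0

We need (Q + 1I)v = 0.
Q + 1I = [[2, 2, 1], [-6, -6, -4], [2, 2, 1]].
Row 1: (2)·1 + (2)·y + (1)·z = 0
Row 2: (-6)·1 + (-6)·y + (-4)·z = 0
Row 3: (2)·1 + (2)·y + (1)·z = 0
Solving gives y = -1, z = 0.
Check: Q·(1, -1, 0) = (-1, 1, 0) = -1·(1, -1, 0).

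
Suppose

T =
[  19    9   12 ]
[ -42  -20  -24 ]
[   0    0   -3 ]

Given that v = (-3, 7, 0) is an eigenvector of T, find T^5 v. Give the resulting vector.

(96, -224, 0)

First find the eigenvalue: Tv = (6, -14, 0) = -2·(-3, 7, 0), so λ = -2.
Then T^5 v = λ^5·v = (-2)^5·(-3, 7, 0) = -32·(-3, 7, 0) = (96, -224, 0).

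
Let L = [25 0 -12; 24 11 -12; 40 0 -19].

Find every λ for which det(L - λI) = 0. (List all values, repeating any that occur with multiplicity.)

1, 5, 11

Compute the characteristic polynomial p(μ) = det(μI - L).
Expanding the 3×3 determinant: p(μ) = μ^3 - 17μ^2 + 71μ - 55.
Rational-root test: μ = 5 gives p(5) = 0.
Factor out (μ - 5): p(μ) = (μ - 5)·(μ^2 - 12μ + 11).
The quadratic factors as (μ - 1)·(μ - 11).
Eigenvalues: 1, 5, 11.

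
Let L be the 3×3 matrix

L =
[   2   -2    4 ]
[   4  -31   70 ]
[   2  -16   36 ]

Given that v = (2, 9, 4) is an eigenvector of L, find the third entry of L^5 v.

First find the eigenvalue: Lv = (2, 9, 4) = 1·(2, 9, 4), so λ = 1.
Then L^5 v = λ^5·v = 1^5·(2, 9, 4) = 1·(2, 9, 4) = (2, 9, 4).

4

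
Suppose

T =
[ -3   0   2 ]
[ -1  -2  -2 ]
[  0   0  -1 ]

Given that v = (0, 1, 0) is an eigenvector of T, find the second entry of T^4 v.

First find the eigenvalue: Tv = (0, -2, 0) = -2·(0, 1, 0), so λ = -2.
Then T^4 v = λ^4·v = (-2)^4·(0, 1, 0) = 16·(0, 1, 0) = (0, 16, 0).

16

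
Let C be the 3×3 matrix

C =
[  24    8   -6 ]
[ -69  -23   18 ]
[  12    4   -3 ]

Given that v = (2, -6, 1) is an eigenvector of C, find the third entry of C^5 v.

First find the eigenvalue: Cv = (-6, 18, -3) = -3·(2, -6, 1), so λ = -3.
Then C^5 v = λ^5·v = (-3)^5·(2, -6, 1) = -243·(2, -6, 1) = (-486, 1458, -243).

-243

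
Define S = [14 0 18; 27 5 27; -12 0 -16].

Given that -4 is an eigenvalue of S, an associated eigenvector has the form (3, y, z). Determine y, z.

0, -3

We need (S + 4I)v = 0.
S + 4I = [[18, 0, 18], [27, 9, 27], [-12, 0, -12]].
Row 1: (18)·3 + (0)·y + (18)·z = 0
Row 2: (27)·3 + (9)·y + (27)·z = 0
Row 3: (-12)·3 + (0)·y + (-12)·z = 0
Solving gives y = 0, z = -3.
Check: S·(3, 0, -3) = (-12, 0, 12) = -4·(3, 0, -3).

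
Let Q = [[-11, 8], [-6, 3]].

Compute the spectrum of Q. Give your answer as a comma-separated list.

-5, -3

det(Q - tI) = (-11 - t)(3 - t) - (8)·(-6) = t^2 + 8t + 15.
This factors as (t + 5)·(t + 3) = 0.
Eigenvalues: -5, -3.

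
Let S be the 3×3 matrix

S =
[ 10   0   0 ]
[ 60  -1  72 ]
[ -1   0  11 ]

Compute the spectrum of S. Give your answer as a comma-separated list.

Compute the characteristic polynomial p(λ) = det(λI - S).
Cofactor expansion gives p(λ) = λ^3 - 20λ^2 + 89λ + 110.
Since p(-1) = 0, λ = -1 is a root.
Dividing by (λ + 1) leaves λ^2 - 21λ + 110.
The quadratic factors as (λ - 10)·(λ - 11).
Eigenvalues: -1, 10, 11.

-1, 10, 11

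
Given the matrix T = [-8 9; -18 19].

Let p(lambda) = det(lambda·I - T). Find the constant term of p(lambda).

10

p(lambda) = lambda^2 - 11·lambda + 10.
The constant term is 10.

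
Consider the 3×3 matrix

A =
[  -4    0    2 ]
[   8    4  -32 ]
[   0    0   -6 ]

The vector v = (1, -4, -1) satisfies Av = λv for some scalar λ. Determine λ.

Compute Av: A·(1, -4, -1) = (-6, 24, 6).
Since Av = λv, compare component 1: -6 = λ·1, so λ = -6.

-6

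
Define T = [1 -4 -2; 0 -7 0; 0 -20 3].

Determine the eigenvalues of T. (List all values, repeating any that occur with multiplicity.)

-7, 1, 3

The characteristic polynomial is p(s) = det(sI - T).
Expanding along the first row, p(s) = s^3 + 3s^2 - 25s + 21.
Since p(1) = 0, s = 1 is a root.
Factor out (s - 1): p(s) = (s - 1)·(s^2 + 4s - 21).
The quadratic factors as (s + 7)·(s - 3).
Eigenvalues: -7, 1, 3.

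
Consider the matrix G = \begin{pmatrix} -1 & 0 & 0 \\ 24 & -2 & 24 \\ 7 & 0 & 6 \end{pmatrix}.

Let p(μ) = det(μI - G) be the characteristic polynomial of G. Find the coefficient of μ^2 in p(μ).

-3

The coefficient of μ^2 of det(μI - G) is −trace(G).
trace(G) = (-1) + (-2) + (6) = 3, so the coefficient is -3.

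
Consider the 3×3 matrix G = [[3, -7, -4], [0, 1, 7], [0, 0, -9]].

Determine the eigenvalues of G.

G is upper triangular, so its eigenvalues are the diagonal entries.
Diagonal: 3, 1, -9.

-9, 1, 3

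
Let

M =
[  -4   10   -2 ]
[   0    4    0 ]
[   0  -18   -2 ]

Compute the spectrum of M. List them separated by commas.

-4, -2, 4

The characteristic polynomial is p(s) = det(sI - M).
Cofactor expansion gives p(s) = s^3 + 2s^2 - 16s - 32.
Try s = -4: p(-4) = 0, so -4 is a root.
Factor out (s + 4): p(s) = (s + 4)·(s^2 - 2s - 8).
The quadratic factors as (s + 2)·(s - 4).
Eigenvalues: -4, -2, 4.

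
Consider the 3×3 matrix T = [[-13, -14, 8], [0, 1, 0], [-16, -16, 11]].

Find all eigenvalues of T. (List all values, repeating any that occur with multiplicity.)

Set up det(lambda·I - T) = 0.
Cofactor expansion gives p(lambda) = lambda^3 + lambda^2 - 17·lambda + 15.
Rational-root test: lambda = 3 gives p(3) = 0.
Factor out (lambda - 3): p(lambda) = (lambda - 3)·(lambda^2 + 4·lambda - 5).
The quadratic factors as (lambda + 5)·(lambda - 1).
Eigenvalues: -5, 1, 3.

-5, 1, 3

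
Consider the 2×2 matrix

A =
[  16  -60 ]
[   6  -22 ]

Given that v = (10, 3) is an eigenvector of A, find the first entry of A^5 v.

First find the eigenvalue: Av = (-20, -6) = -2·(10, 3), so λ = -2.
Then A^5 v = λ^5·v = (-2)^5·(10, 3) = -32·(10, 3) = (-320, -96).

-320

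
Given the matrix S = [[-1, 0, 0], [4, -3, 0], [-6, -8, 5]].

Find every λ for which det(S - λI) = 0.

-3, -1, 5

S is lower triangular, so its eigenvalues are the diagonal entries.
Diagonal: -1, -3, 5.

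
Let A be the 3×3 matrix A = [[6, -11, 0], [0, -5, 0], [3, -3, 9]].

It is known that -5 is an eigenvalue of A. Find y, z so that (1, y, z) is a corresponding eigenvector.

We need (A + 5I)v = 0.
A + 5I = [[11, -11, 0], [0, 0, 0], [3, -3, 14]].
Row 1: (11)·1 + (-11)·y + (0)·z = 0
Row 2: (0)·1 + (0)·y + (0)·z = 0
Row 3: (3)·1 + (-3)·y + (14)·z = 0
Solving gives y = 1, z = 0.
Check: A·(1, 1, 0) = (-5, -5, 0) = -5·(1, 1, 0).

1, 0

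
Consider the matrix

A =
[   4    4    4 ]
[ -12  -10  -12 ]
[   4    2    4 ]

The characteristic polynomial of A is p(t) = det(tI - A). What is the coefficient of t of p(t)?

p(t) = t^3 + 2t^2 - 8t.
The coefficient of t is -8.

-8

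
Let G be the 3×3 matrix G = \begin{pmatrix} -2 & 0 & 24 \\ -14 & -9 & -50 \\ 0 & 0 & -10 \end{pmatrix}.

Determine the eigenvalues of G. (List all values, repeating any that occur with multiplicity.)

The characteristic polynomial is p(lambda) = det(lambda·I - G).
Expanding the 3×3 determinant: p(lambda) = lambda^3 + 21·lambda^2 + 128·lambda + 180.
Since p(-9) = 0, lambda = -9 is a root.
Factor out (lambda + 9): p(lambda) = (lambda + 9)·(lambda^2 + 12·lambda + 20).
The quadratic factors as (lambda + 10)·(lambda + 2).
Eigenvalues: -10, -9, -2.

-10, -9, -2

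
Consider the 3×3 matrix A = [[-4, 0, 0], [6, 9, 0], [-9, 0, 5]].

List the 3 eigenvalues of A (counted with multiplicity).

A is lower triangular, so its eigenvalues are the diagonal entries.
Diagonal: -4, 9, 5.

-4, 5, 9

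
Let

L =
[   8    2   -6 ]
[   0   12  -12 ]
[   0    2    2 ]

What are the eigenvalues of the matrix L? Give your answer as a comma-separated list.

Set up det(μI - L) = 0.
Expanding the 3×3 determinant: p(μ) = μ^3 - 22μ^2 + 160μ - 384.
Rational-root test: μ = 6 gives p(6) = 0.
Dividing by (μ - 6) leaves μ^2 - 16μ + 64.
The quadratic factor is (μ - 8)^2.
Eigenvalues: 6, 8, 8.

6, 8, 8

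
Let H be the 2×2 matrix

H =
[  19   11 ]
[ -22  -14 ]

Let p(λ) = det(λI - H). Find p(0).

p(0) = det(0·I − H) = det(−H) = (−1)^2·det(H).
det(H) = -24, so p(0) = -24.

-24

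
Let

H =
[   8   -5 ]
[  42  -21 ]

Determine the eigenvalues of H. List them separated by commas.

det(H - sI) = (8 - s)(-21 - s) - (-5)·(42) = s^2 + 13s + 42.
This factors as (s + 7)·(s + 6) = 0.
Eigenvalues: -7, -6.

-7, -6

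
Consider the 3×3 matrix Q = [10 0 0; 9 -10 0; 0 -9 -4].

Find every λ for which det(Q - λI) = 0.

-10, -4, 10

Q is lower triangular, so its eigenvalues are the diagonal entries.
Diagonal: 10, -10, -4.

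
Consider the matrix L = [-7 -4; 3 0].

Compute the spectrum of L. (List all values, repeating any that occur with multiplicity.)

-4, -3

det(L - λI) = (-7 - λ)(0 - λ) - (-4)·(3) = λ^2 + 7λ + 12.
This factors as (λ + 4)·(λ + 3) = 0.
Eigenvalues: -4, -3.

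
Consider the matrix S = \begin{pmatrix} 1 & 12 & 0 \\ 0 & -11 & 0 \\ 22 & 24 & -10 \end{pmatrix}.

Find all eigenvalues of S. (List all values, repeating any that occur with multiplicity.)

-11, -10, 1

Compute the characteristic polynomial p(λ) = det(λI - S).
Cofactor expansion gives p(λ) = λ^3 + 20λ^2 + 89λ - 110.
Since p(1) = 0, λ = 1 is a root.
Dividing by (λ - 1) leaves λ^2 + 21λ + 110.
The quadratic factors as (λ + 11)·(λ + 10).
Eigenvalues: -11, -10, 1.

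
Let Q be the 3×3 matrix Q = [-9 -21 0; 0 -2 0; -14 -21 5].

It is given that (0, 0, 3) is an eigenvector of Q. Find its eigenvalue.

Compute Qv: Q·(0, 0, 3) = (0, 0, 15).
Since Qv = λv, compare component 3: 15 = λ·3, so λ = 5.

5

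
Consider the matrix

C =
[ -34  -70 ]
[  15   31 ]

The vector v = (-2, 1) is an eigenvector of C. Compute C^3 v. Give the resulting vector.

(-2, 1)

First find the eigenvalue: Cv = (-2, 1) = 1·(-2, 1), so λ = 1.
Then C^3 v = λ^3·v = 1^3·(-2, 1) = 1·(-2, 1) = (-2, 1).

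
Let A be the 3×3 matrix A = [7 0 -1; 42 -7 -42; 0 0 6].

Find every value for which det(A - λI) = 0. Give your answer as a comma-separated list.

-7, 6, 7

Compute the characteristic polynomial p(μ) = det(μI - A).
Expanding along the first row, p(μ) = μ^3 - 6μ^2 - 49μ + 294.
Rational-root test: μ = 6 gives p(6) = 0.
Dividing by (μ - 6) leaves μ^2 - 49.
The quadratic factors as (μ + 7)·(μ - 7).
Eigenvalues: -7, 6, 7.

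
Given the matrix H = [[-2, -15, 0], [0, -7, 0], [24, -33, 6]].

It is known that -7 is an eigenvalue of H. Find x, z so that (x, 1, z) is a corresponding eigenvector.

3, -3

We need (H + 7I)v = 0.
H + 7I = [[5, -15, 0], [0, 0, 0], [24, -33, 13]].
Row 1: (5)·x + (-15)·1 + (0)·z = 0
Row 2: (0)·x + (0)·1 + (0)·z = 0
Row 3: (24)·x + (-33)·1 + (13)·z = 0
Solving gives x = 3, z = -3.
Check: H·(3, 1, -3) = (-21, -7, 21) = -7·(3, 1, -3).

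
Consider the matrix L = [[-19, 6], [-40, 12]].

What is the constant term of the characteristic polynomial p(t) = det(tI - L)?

12

p(0) = det(0·I − L) = det(−L) = (−1)^2·det(L).
det(L) = 12, so p(0) = 12.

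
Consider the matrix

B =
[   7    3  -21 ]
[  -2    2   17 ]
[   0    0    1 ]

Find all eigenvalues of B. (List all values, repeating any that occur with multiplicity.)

1, 4, 5

Compute the characteristic polynomial p(λ) = det(λI - B).
Cofactor expansion gives p(λ) = λ^3 - 10λ^2 + 29λ - 20.
Rational-root test: λ = 1 gives p(1) = 0.
Factor out (λ - 1): p(λ) = (λ - 1)·(λ^2 - 9λ + 20).
The quadratic factors as (λ - 4)·(λ - 5).
Eigenvalues: 1, 4, 5.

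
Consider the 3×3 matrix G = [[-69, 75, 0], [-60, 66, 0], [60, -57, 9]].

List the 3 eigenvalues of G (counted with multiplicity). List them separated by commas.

Set up det(μI - G) = 0.
Expanding along the first row, p(μ) = μ^3 - 6μ^2 - 81μ + 486.
Try μ = 6: p(6) = 0, so 6 is a root.
Dividing by (μ - 6) leaves μ^2 - 81.
The quadratic factors as (μ + 9)·(μ - 9).
Eigenvalues: -9, 6, 9.

-9, 6, 9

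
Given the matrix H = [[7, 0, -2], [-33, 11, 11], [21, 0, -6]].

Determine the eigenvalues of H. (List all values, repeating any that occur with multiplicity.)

0, 1, 11

Compute the characteristic polynomial p(r) = det(rI - H).
Cofactor expansion gives p(r) = r^3 - 12r^2 + 11r.
Try r = 0: p(0) = 0, so 0 is a root.
Dividing by r leaves r^2 - 12r + 11.
The quadratic factors as (r - 1)·(r - 11).
Eigenvalues: 0, 1, 11.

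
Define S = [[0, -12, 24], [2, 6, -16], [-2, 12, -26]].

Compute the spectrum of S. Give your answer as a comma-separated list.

Set up det(lambda·I - S) = 0.
Expanding the 3×3 determinant: p(lambda) = lambda^3 + 20·lambda^2 + 108·lambda + 144.
Since p(-6) = 0, lambda = -6 is a root.
Dividing by (lambda + 6) leaves lambda^2 + 14·lambda + 24.
The quadratic factors as (lambda + 12)·(lambda + 2).
Eigenvalues: -12, -6, -2.

-12, -6, -2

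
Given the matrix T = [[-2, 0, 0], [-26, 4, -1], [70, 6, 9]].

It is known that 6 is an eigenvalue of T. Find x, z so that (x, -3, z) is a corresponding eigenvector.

We need (T - 6I)v = 0.
T - 6I = [[-8, 0, 0], [-26, -2, -1], [70, 6, 3]].
Row 1: (-8)·x + (0)·-3 + (0)·z = 0
Row 2: (-26)·x + (-2)·-3 + (-1)·z = 0
Row 3: (70)·x + (6)·-3 + (3)·z = 0
Solving gives x = 0, z = 6.
Check: T·(0, -3, 6) = (0, -18, 36) = 6·(0, -3, 6).

0, 6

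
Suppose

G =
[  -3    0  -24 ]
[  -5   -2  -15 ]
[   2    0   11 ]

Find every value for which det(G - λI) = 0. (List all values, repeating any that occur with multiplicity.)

Set up det(tI - G) = 0.
Expanding the 3×3 determinant: p(t) = t^3 - 6t^2 - t + 30.
Try t = 3: p(3) = 0, so 3 is a root.
Dividing by (t - 3) leaves t^2 - 3t - 10.
The quadratic factors as (t + 2)·(t - 5).
Eigenvalues: -2, 3, 5.

-2, 3, 5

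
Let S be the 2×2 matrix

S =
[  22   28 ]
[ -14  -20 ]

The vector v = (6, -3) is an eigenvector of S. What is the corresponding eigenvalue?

8

Compute Sv: S·(6, -3) = (48, -24).
Since Sv = λv, compare component 1: 48 = λ·6, so λ = 8.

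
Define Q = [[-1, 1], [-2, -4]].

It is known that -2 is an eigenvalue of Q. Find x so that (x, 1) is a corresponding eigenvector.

-1

We need (Q + 2I)v = 0.
Q + 2I = [[1, 1], [-2, -2]].
Row 1: (1)·x + (1)·1 = 0
Row 2: (-2)·x + (-2)·1 = 0
Solving gives x = -1.
Check: Q·(-1, 1) = (2, -2) = -2·(-1, 1).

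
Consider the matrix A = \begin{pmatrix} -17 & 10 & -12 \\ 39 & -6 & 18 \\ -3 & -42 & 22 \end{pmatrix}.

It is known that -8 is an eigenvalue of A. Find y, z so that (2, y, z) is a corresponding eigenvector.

-3, -4

We need (A + 8I)v = 0.
A + 8I = [[-9, 10, -12], [39, 2, 18], [-3, -42, 30]].
Row 1: (-9)·2 + (10)·y + (-12)·z = 0
Row 2: (39)·2 + (2)·y + (18)·z = 0
Row 3: (-3)·2 + (-42)·y + (30)·z = 0
Solving gives y = -3, z = -4.
Check: A·(2, -3, -4) = (-16, 24, 32) = -8·(2, -3, -4).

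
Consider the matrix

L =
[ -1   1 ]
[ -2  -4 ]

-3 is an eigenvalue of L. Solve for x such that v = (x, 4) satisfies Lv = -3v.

We need (L + 3I)v = 0.
L + 3I = [[2, 1], [-2, -1]].
Row 1: (2)·x + (1)·4 = 0
Row 2: (-2)·x + (-1)·4 = 0
Solving gives x = -2.
Check: L·(-2, 4) = (6, -12) = -3·(-2, 4).

-2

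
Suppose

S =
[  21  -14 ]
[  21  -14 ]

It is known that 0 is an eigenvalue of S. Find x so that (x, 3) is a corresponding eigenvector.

2

We need (S)v = 0.
S = [[21, -14], [21, -14]].
Row 1: (21)·x + (-14)·3 = 0
Row 2: (21)·x + (-14)·3 = 0
Solving gives x = 2.
Check: S·(2, 3) = (0, 0) = 0·(2, 3).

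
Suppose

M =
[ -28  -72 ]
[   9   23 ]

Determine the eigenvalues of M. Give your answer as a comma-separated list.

-4, -1

det(M - sI) = (-28 - s)(23 - s) - (-72)·(9) = s^2 + 5s + 4.
This factors as (s + 4)·(s + 1) = 0.
Eigenvalues: -4, -1.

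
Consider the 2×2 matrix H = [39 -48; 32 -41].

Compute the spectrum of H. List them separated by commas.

det(H - λI) = (39 - λ)(-41 - λ) - (-48)·(32) = λ^2 + 2λ - 63.
This factors as (λ + 9)·(λ - 7) = 0.
Eigenvalues: -9, 7.

-9, 7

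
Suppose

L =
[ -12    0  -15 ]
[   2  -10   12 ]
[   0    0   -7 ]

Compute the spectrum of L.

-12, -10, -7

The characteristic polynomial is p(r) = det(rI - L).
Expanding along the first row, p(r) = r^3 + 29r^2 + 274r + 840.
Try r = -7: p(-7) = 0, so -7 is a root.
Factor out (r + 7): p(r) = (r + 7)·(r^2 + 22r + 120).
The quadratic factors as (r + 12)·(r + 10).
Eigenvalues: -12, -10, -7.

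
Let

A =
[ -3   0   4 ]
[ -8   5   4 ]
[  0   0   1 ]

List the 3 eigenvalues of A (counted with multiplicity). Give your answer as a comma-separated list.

-3, 1, 5

The characteristic polynomial is p(r) = det(rI - A).
Cofactor expansion gives p(r) = r^3 - 3r^2 - 13r + 15.
Try r = -3: p(-3) = 0, so -3 is a root.
Dividing by (r + 3) leaves r^2 - 6r + 5.
The quadratic factors as (r - 1)·(r - 5).
Eigenvalues: -3, 1, 5.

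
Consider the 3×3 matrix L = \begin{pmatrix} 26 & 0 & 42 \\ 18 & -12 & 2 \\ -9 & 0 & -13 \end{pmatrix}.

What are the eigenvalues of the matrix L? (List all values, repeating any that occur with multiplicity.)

-12, 5, 8

Compute the characteristic polynomial p(t) = det(tI - L).
Expanding the 3×3 determinant: p(t) = t^3 - t^2 - 116t + 480.
Rational-root test: t = -12 gives p(-12) = 0.
Dividing by (t + 12) leaves t^2 - 13t + 40.
The quadratic factors as (t - 5)·(t - 8).
Eigenvalues: -12, 5, 8.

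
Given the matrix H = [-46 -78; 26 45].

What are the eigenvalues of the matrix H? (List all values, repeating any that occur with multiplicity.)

det(H - λI) = (-46 - λ)(45 - λ) - (-78)·(26) = λ^2 + λ - 42.
This factors as (λ + 7)·(λ - 6) = 0.
Eigenvalues: -7, 6.

-7, 6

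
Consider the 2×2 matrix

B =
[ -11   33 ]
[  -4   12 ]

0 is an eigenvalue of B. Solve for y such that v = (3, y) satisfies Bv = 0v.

We need (B)v = 0.
B = [[-11, 33], [-4, 12]].
Row 1: (-11)·3 + (33)·y = 0
Row 2: (-4)·3 + (12)·y = 0
Solving gives y = 1.
Check: B·(3, 1) = (0, 0) = 0·(3, 1).

1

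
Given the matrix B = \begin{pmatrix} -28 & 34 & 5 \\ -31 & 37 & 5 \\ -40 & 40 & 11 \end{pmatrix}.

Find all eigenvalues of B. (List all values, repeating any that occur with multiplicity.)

3, 6, 11

Compute the characteristic polynomial p(r) = det(rI - B).
Expanding along the first row, p(r) = r^3 - 20r^2 + 117r - 198.
Since p(3) = 0, r = 3 is a root.
Dividing by (r - 3) leaves r^2 - 17r + 66.
The quadratic factors as (r - 6)·(r - 11).
Eigenvalues: 3, 6, 11.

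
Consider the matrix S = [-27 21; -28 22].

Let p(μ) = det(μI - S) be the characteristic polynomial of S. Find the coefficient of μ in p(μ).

The coefficient of μ of det(μI - S) is −trace(S).
trace(S) = (-27) + (22) = -5, so the coefficient is 5.

5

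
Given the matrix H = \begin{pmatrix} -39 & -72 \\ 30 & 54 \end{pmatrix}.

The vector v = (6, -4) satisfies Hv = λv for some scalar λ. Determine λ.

Compute Hv: H·(6, -4) = (54, -36).
Since Hv = λv, compare component 1: 54 = λ·6, so λ = 9.

9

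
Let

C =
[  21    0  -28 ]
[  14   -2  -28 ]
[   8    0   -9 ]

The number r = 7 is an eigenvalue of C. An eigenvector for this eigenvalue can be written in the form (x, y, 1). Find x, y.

2, 0

We need (C - 7I)v = 0.
C - 7I = [[14, 0, -28], [14, -9, -28], [8, 0, -16]].
Row 1: (14)·x + (0)·y + (-28)·1 = 0
Row 2: (14)·x + (-9)·y + (-28)·1 = 0
Row 3: (8)·x + (0)·y + (-16)·1 = 0
Solving gives x = 2, y = 0.
Check: C·(2, 0, 1) = (14, 0, 7) = 7·(2, 0, 1).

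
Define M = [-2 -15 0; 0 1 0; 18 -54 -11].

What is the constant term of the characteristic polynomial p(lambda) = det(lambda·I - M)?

p(0) = det(0·I − M) = det(−M) = (−1)^3·det(M).
det(M) = 22, so p(0) = -22.

-22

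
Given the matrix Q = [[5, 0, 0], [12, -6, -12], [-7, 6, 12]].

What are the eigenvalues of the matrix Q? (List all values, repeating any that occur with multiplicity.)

0, 5, 6

Set up det(λI - Q) = 0.
Expanding along the first row, p(λ) = λ^3 - 11λ^2 + 30λ.
Rational-root test: λ = 0 gives p(0) = 0.
Factor out λ: p(λ) = λ·(λ^2 - 11λ + 30).
The quadratic factors as (λ - 5)·(λ - 6).
Eigenvalues: 0, 5, 6.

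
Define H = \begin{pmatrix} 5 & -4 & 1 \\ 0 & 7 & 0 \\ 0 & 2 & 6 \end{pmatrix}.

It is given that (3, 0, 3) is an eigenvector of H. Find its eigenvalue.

6

Compute Hv: H·(3, 0, 3) = (18, 0, 18).
Since Hv = λv, compare component 1: 18 = λ·3, so λ = 6.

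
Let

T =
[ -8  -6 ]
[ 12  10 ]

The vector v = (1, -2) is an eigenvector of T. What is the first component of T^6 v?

First find the eigenvalue: Tv = (4, -8) = 4·(1, -2), so λ = 4.
Then T^6 v = λ^6·v = 4^6·(1, -2) = 4096·(1, -2) = (4096, -8192).

4096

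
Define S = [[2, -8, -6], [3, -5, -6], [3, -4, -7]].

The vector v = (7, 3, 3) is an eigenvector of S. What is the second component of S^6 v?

12288

First find the eigenvalue: Sv = (-28, -12, -12) = -4·(7, 3, 3), so λ = -4.
Then S^6 v = λ^6·v = (-4)^6·(7, 3, 3) = 4096·(7, 3, 3) = (28672, 12288, 12288).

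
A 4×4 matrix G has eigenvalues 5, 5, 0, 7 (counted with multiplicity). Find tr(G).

trace(G) is the sum of the eigenvalues: (5) + (5) + (0) + (7) = 17.

17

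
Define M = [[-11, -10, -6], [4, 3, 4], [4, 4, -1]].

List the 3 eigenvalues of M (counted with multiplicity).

The characteristic polynomial is p(λ) = det(λI - M).
Expanding the 3×3 determinant: p(λ) = λ^3 + 9λ^2 + 23λ + 15.
Since p(-1) = 0, λ = -1 is a root.
Dividing by (λ + 1) leaves λ^2 + 8λ + 15.
The quadratic factors as (λ + 5)·(λ + 3).
Eigenvalues: -5, -3, -1.

-5, -3, -1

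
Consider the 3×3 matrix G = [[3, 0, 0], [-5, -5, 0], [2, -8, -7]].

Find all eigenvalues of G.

G is lower triangular, so its eigenvalues are the diagonal entries.
Diagonal: 3, -5, -7.

-7, -5, 3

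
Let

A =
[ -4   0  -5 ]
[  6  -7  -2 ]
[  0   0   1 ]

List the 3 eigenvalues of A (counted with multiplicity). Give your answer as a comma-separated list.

-7, -4, 1

Compute the characteristic polynomial p(μ) = det(μI - A).
Expanding the 3×3 determinant: p(μ) = μ^3 + 10μ^2 + 17μ - 28.
Rational-root test: μ = 1 gives p(1) = 0.
Factor out (μ - 1): p(μ) = (μ - 1)·(μ^2 + 11μ + 28).
The quadratic factors as (μ + 7)·(μ + 4).
Eigenvalues: -7, -4, 1.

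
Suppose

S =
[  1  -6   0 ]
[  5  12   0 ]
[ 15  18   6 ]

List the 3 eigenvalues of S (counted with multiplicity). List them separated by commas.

6, 6, 7

Compute the characteristic polynomial p(λ) = det(λI - S).
Expanding along the first row, p(λ) = λ^3 - 19λ^2 + 120λ - 252.
Since p(7) = 0, λ = 7 is a root.
Factor out (λ - 7): p(λ) = (λ - 7)·(λ^2 - 12λ + 36).
The quadratic factor is (λ - 6)^2.
Eigenvalues: 6, 6, 7.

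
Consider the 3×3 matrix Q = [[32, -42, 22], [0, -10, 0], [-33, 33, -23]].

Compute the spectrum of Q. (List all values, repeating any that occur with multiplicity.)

The characteristic polynomial is p(μ) = det(μI - Q).
Cofactor expansion gives p(μ) = μ^3 + μ^2 - 100μ - 100.
Since p(-1) = 0, μ = -1 is a root.
Dividing by (μ + 1) leaves μ^2 - 100.
The quadratic factors as (μ + 10)·(μ - 10).
Eigenvalues: -10, -1, 10.

-10, -1, 10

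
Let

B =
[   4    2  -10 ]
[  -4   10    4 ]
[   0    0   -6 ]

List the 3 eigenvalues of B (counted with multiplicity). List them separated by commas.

The characteristic polynomial is p(μ) = det(μI - B).
Expanding the 3×3 determinant: p(μ) = μ^3 - 8μ^2 - 36μ + 288.
Rational-root test: μ = 8 gives p(8) = 0.
Dividing by (μ - 8) leaves μ^2 - 36.
The quadratic factors as (μ + 6)·(μ - 6).
Eigenvalues: -6, 6, 8.

-6, 6, 8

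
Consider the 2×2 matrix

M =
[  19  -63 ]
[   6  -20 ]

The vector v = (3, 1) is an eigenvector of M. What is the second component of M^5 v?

-32

First find the eigenvalue: Mv = (-6, -2) = -2·(3, 1), so λ = -2.
Then M^5 v = λ^5·v = (-2)^5·(3, 1) = -32·(3, 1) = (-96, -32).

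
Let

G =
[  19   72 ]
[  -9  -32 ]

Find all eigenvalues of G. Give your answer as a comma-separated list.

det(G - λI) = (19 - λ)(-32 - λ) - (72)·(-9) = λ^2 + 13λ + 40.
This factors as (λ + 8)·(λ + 5) = 0.
Eigenvalues: -8, -5.

-8, -5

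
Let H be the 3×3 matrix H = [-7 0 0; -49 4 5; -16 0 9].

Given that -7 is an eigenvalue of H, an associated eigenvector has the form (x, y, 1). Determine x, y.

1, 4

We need (H + 7I)v = 0.
H + 7I = [[0, 0, 0], [-49, 11, 5], [-16, 0, 16]].
Row 1: (0)·x + (0)·y + (0)·1 = 0
Row 2: (-49)·x + (11)·y + (5)·1 = 0
Row 3: (-16)·x + (0)·y + (16)·1 = 0
Solving gives x = 1, y = 4.
Check: H·(1, 4, 1) = (-7, -28, -7) = -7·(1, 4, 1).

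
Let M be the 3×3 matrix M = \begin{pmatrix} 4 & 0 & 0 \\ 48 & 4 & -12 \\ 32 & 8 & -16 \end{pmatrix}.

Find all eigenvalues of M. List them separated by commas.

Compute the characteristic polynomial p(t) = det(tI - M).
Cofactor expansion gives p(t) = t^3 + 8t^2 - 16t - 128.
Rational-root test: t = -8 gives p(-8) = 0.
Factor out (t + 8): p(t) = (t + 8)·(t^2 - 16).
The quadratic factors as (t + 4)·(t - 4).
Eigenvalues: -8, -4, 4.

-8, -4, 4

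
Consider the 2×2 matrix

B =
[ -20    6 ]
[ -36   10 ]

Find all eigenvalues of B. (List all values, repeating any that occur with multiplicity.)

-8, -2

det(B - tI) = (-20 - t)(10 - t) - (6)·(-36) = t^2 + 10t + 16.
This factors as (t + 8)·(t + 2) = 0.
Eigenvalues: -8, -2.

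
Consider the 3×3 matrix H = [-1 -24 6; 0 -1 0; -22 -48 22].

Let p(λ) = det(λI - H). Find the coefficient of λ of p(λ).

p(λ) = λ^3 - 20λ^2 + 89λ + 110.
The coefficient of λ is 89.

89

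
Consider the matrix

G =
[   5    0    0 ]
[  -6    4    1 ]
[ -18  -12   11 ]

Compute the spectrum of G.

5, 7, 8

Set up det(rI - G) = 0.
Expanding along the first row, p(r) = r^3 - 20r^2 + 131r - 280.
Try r = 7: p(7) = 0, so 7 is a root.
Dividing by (r - 7) leaves r^2 - 13r + 40.
The quadratic factors as (r - 5)·(r - 8).
Eigenvalues: 5, 7, 8.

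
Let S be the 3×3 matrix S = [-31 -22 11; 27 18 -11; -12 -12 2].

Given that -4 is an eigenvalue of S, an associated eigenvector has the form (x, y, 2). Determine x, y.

We need (S + 4I)v = 0.
S + 4I = [[-27, -22, 11], [27, 22, -11], [-12, -12, 6]].
Row 1: (-27)·x + (-22)·y + (11)·2 = 0
Row 2: (27)·x + (22)·y + (-11)·2 = 0
Row 3: (-12)·x + (-12)·y + (6)·2 = 0
Solving gives x = 0, y = 1.
Check: S·(0, 1, 2) = (0, -4, -8) = -4·(0, 1, 2).

0, 1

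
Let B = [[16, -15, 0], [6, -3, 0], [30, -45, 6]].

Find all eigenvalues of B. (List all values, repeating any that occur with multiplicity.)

6, 6, 7

The characteristic polynomial is p(s) = det(sI - B).
Cofactor expansion gives p(s) = s^3 - 19s^2 + 120s - 252.
Try s = 6: p(6) = 0, so 6 is a root.
Dividing by (s - 6) leaves s^2 - 13s + 42.
The quadratic factors as (s - 6)·(s - 7).
Eigenvalues: 6, 6, 7.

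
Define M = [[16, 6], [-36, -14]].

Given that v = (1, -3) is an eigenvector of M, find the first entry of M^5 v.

-32

First find the eigenvalue: Mv = (-2, 6) = -2·(1, -3), so λ = -2.
Then M^5 v = λ^5·v = (-2)^5·(1, -3) = -32·(1, -3) = (-32, 96).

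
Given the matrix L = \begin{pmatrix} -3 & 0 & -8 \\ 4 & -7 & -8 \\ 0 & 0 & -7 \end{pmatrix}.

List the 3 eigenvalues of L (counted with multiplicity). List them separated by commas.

Set up det(λI - L) = 0.
Expanding along the first row, p(λ) = λ^3 + 17λ^2 + 91λ + 147.
Rational-root test: λ = -3 gives p(-3) = 0.
Factor out (λ + 3): p(λ) = (λ + 3)·(λ^2 + 14λ + 49).
The quadratic factor is (λ + 7)^2.
Eigenvalues: -7, -7, -3.

-7, -7, -3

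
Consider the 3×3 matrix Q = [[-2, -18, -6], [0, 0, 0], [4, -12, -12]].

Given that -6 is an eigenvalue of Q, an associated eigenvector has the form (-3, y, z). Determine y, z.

We need (Q + 6I)v = 0.
Q + 6I = [[4, -18, -6], [0, 6, 0], [4, -12, -6]].
Row 1: (4)·-3 + (-18)·y + (-6)·z = 0
Row 2: (0)·-3 + (6)·y + (0)·z = 0
Row 3: (4)·-3 + (-12)·y + (-6)·z = 0
Solving gives y = 0, z = -2.
Check: Q·(-3, 0, -2) = (18, 0, 12) = -6·(-3, 0, -2).

0, -2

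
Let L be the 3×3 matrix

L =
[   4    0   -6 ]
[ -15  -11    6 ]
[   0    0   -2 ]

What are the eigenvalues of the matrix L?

-11, -2, 4

Compute the characteristic polynomial p(λ) = det(λI - L).
Expanding the 3×3 determinant: p(λ) = λ^3 + 9λ^2 - 30λ - 88.
Rational-root test: λ = -2 gives p(-2) = 0.
Factor out (λ + 2): p(λ) = (λ + 2)·(λ^2 + 7λ - 44).
The quadratic factors as (λ + 11)·(λ - 4).
Eigenvalues: -11, -2, 4.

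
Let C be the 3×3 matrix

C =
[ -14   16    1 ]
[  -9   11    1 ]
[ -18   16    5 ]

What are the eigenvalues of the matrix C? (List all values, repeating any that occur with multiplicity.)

-5, 3, 4

The characteristic polynomial is p(λ) = det(λI - C).
Expanding along the first row, p(λ) = λ^3 - 2λ^2 - 23λ + 60.
Since p(3) = 0, λ = 3 is a root.
Factor out (λ - 3): p(λ) = (λ - 3)·(λ^2 + λ - 20).
The quadratic factors as (λ + 5)·(λ - 4).
Eigenvalues: -5, 3, 4.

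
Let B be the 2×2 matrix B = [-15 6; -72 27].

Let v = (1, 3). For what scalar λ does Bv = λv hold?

3

Compute Bv: B·(1, 3) = (3, 9).
Since Bv = λv, compare component 1: 3 = λ·1, so λ = 3.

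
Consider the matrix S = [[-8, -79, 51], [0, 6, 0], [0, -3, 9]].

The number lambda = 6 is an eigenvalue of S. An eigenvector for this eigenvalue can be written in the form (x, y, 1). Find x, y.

We need (S - 6I)v = 0.
S - 6I = [[-14, -79, 51], [0, 0, 0], [0, -3, 3]].
Row 1: (-14)·x + (-79)·y + (51)·1 = 0
Row 2: (0)·x + (0)·y + (0)·1 = 0
Row 3: (0)·x + (-3)·y + (3)·1 = 0
Solving gives x = -2, y = 1.
Check: S·(-2, 1, 1) = (-12, 6, 6) = 6·(-2, 1, 1).

-2, 1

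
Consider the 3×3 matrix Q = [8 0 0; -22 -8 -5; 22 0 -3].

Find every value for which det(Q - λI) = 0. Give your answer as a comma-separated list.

-8, -3, 8

The characteristic polynomial is p(μ) = det(μI - Q).
Expanding along the first row, p(μ) = μ^3 + 3μ^2 - 64μ - 192.
Try μ = -8: p(-8) = 0, so -8 is a root.
Dividing by (μ + 8) leaves μ^2 - 5μ - 24.
The quadratic factors as (μ + 3)·(μ - 8).
Eigenvalues: -8, -3, 8.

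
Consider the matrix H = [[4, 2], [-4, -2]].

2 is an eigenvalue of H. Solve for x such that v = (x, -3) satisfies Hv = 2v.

We need (H - 2I)v = 0.
H - 2I = [[2, 2], [-4, -4]].
Row 1: (2)·x + (2)·-3 = 0
Row 2: (-4)·x + (-4)·-3 = 0
Solving gives x = 3.
Check: H·(3, -3) = (6, -6) = 2·(3, -3).

3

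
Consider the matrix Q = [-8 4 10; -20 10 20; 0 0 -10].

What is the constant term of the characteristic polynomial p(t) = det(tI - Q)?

0

p(0) = det(0·I − Q) = det(−Q) = (−1)^3·det(Q).
det(Q) = 0, so p(0) = 0.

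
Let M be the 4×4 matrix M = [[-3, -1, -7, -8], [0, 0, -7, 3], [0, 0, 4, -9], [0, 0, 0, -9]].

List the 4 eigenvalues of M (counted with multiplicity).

-9, -3, 0, 4

M is upper triangular, so its eigenvalues are the diagonal entries.
Diagonal: -3, 0, 4, -9.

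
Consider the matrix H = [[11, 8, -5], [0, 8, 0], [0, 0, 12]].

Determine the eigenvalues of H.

8, 11, 12

H is upper triangular, so its eigenvalues are the diagonal entries.
Diagonal: 11, 8, 12.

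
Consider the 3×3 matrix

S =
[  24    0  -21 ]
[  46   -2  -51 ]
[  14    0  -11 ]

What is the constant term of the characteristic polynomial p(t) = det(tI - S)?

60

p(0) = det(0·I − S) = det(−S) = (−1)^3·det(S).
det(S) = -60, so p(0) = 60.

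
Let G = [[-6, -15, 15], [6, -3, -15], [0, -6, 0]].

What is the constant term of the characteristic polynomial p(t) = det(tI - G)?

0

p(0) = det(0·I − G) = det(−G) = (−1)^3·det(G).
det(G) = 0, so p(0) = 0.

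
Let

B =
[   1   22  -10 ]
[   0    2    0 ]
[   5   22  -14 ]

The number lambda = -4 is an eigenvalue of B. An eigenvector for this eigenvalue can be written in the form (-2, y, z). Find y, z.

We need (B + 4I)v = 0.
B + 4I = [[5, 22, -10], [0, 6, 0], [5, 22, -10]].
Row 1: (5)·-2 + (22)·y + (-10)·z = 0
Row 2: (0)·-2 + (6)·y + (0)·z = 0
Row 3: (5)·-2 + (22)·y + (-10)·z = 0
Solving gives y = 0, z = -1.
Check: B·(-2, 0, -1) = (8, 0, 4) = -4·(-2, 0, -1).

0, -1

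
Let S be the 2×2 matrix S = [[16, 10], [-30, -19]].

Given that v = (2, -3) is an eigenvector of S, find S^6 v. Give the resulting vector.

First find the eigenvalue: Sv = (2, -3) = 1·(2, -3), so λ = 1.
Then S^6 v = λ^6·v = 1^6·(2, -3) = 1·(2, -3) = (2, -3).

(2, -3)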